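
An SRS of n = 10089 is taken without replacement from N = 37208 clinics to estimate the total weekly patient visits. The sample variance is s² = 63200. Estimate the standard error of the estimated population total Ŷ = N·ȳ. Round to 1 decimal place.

Var(Ŷ) = N²·Var(ȳ) = N²·(1 − n/N)·s²/n.
f = 10089/37208 = 0.27115137; Var(ȳ) = 0.72884863·63200/10089 = 4.5656887.
Var(Ŷ) = 37208² · 4.5656887 = 6.3209004 × 10^9.
SE(Ŷ) = √(6.3209004 × 10^9) = 79504.1.

79504.1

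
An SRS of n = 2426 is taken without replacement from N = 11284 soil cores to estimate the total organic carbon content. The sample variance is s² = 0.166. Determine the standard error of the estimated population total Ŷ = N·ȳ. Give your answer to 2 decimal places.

Var(Ŷ) = N²·Var(ȳ) = N²·(1 − n/N)·s²/n.
f = 2426/11284 = 0.21499468; Var(ȳ) = 0.78500532·0.166/2426 = 5.3714296 × 10^-5.
Var(Ŷ) = 11284² · (5.3714296 × 10^-5) = 6839.3691.
SE(Ŷ) = √(6839.3691) = 82.70.

82.70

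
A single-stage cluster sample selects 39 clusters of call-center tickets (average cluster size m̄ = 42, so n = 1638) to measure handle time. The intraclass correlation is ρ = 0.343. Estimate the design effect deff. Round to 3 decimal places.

15.063

deff = 1 + (42 − 1)·0.343 = 1 + 14.063 = 15.063.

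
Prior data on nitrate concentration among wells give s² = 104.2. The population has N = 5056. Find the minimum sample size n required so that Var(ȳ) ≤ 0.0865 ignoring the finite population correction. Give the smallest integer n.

Without fpc, n₀ = s²/D = 104.2/0.0865 = 1204.6243.
Rounding up, n = 1205.

1205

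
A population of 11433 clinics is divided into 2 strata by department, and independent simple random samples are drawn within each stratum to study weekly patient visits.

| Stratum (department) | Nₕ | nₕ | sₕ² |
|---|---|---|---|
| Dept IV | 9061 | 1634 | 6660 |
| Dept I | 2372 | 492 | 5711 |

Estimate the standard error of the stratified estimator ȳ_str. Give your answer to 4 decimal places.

Var(ȳ_str) = Σₕ Wₕ²(1 − fₕ)sₕ²/nₕ with Wₕ = Nₕ/N, N = 11433.
Dept IV: Wₕ = 0.79253039; term = 0.79253039²·(1 − 0.18033330)·6660/1634 = 2.0984147.
Dept I: Wₕ = 0.20746961; term = 0.20746961²·(1 − 0.20741990)·5711/492 = 0.39600365.
Sum = 2.4944184.
SE = √(2.4944184) = 1.5794.

1.5794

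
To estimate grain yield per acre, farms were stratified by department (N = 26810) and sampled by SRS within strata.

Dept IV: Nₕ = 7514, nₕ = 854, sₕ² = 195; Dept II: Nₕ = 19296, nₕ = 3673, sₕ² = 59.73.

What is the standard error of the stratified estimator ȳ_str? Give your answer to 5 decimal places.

Var(ȳ_str) = Σₕ Wₕ²(1 − fₕ)sₕ²/nₕ with Wₕ = Nₕ/N, N = 26810.
Dept IV: Wₕ = 0.28026856; term = 0.28026856²·(1 − 0.11365451)·195/854 = 0.015897489.
Dept II: Wₕ = 0.71973144; term = 0.71973144²·(1 − 0.19035033)·59.73/3673 = 0.0068203974.
Sum = 0.022717886.
SE = √(0.022717886) = 0.15072.

0.15072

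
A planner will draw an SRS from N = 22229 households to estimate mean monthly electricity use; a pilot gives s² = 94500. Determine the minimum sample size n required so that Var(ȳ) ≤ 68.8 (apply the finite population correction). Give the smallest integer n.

Without fpc, n₀ = s²/D = 94500/68.8 = 1373.5465.
With fpc, (1 − n/N)·s²/n ≤ D requires n ≥ n₀/(1 + n₀/N) = 1373.5465/(1 + 1373.5465/22229) = 1293.6132.
Rounding up, n = 1294.

1294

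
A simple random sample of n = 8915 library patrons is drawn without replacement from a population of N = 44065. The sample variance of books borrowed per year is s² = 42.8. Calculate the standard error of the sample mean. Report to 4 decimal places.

0.0619

Under SRS without replacement, Var(ȳ) = (1 − f)·s²/n with f = n/N = 8915/44065 = 0.20231476.
Var(ȳ) = (1 − 0.20231476)·42.8/8915 = 0.79768524·0.0048008974 = 0.003829605.
SE(ȳ) = √(0.003829605) = 0.0619.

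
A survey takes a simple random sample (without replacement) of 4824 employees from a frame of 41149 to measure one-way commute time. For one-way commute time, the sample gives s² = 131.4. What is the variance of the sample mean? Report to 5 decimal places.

0.02405

Under SRS without replacement, Var(ȳ) = (1 − f)·s²/n with f = n/N = 4824/41149 = 0.11723250.
Var(ȳ) = (1 − 0.11723250)·131.4/4824 = 0.88276750·0.027238806 = 0.024045533.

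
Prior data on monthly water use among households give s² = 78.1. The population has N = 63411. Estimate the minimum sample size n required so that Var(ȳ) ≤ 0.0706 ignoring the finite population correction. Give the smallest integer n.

Without fpc, n₀ = s²/D = 78.1/0.0706 = 1106.2323.
Rounding up, n = 1107.

1107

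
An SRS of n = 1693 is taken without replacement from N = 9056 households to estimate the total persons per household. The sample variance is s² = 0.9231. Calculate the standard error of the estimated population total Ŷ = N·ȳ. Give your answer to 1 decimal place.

Var(Ŷ) = N²·Var(ȳ) = N²·(1 − n/N)·s²/n.
f = 1693/9056 = 0.18694788; Var(ȳ) = 0.81305212·0.9231/1693 = 4.4331271 × 10^-4.
Var(Ŷ) = 9056² · (4.4331271 × 10^-4) = 36356.579.
SE(Ŷ) = √(36356.579) = 190.7.

190.7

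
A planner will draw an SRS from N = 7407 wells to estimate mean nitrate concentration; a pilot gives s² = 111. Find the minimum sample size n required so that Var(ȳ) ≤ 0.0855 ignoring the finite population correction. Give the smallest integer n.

Without fpc, n₀ = s²/D = 111/0.0855 = 1298.2456.
Rounding up, n = 1299.

1299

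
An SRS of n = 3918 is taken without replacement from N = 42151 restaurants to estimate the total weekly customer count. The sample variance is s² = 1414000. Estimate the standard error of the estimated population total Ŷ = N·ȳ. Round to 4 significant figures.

762600

Var(Ŷ) = N²·Var(ȳ) = N²·(1 − n/N)·s²/n.
f = 3918/42151 = 0.09295153; Var(ȳ) = 0.90704847·1414000/3918 = 327.35236.
Var(Ŷ) = 42151² · 327.35236 = 5.8160916 × 10^11.
SE(Ŷ) = √(5.8160916 × 10^11) = 762600.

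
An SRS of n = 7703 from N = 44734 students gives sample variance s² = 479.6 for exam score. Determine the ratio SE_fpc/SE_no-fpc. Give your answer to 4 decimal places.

f = n/N = 7703/44734 = 0.17219565.
SE_no-fpc = √(s²/n) = 0.24952246; SE_fpc = √((1−f)s²/n) = 0.2270249.
Ratio = √(1−f) = 0.90983754.

0.9098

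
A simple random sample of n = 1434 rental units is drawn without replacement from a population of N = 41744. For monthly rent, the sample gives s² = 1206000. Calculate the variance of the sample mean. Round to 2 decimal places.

Under SRS without replacement, Var(ȳ) = (1 − f)·s²/n with f = n/N = 1434/41744 = 0.03435224.
Var(ȳ) = (1 − 0.03435224)·1206000/1434 = 0.96564776·841.00418 = 812.1138.

812.11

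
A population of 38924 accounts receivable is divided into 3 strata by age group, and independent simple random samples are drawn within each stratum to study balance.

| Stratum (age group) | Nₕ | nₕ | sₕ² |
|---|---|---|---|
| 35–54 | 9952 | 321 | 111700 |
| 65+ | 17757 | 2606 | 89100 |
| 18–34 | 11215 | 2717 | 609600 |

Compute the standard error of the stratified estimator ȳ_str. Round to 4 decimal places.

Var(ȳ_str) = Σₕ Wₕ²(1 − fₕ)sₕ²/nₕ with Wₕ = Nₕ/N, N = 38924.
35–54: Wₕ = 0.25567773; term = 0.25567773²·(1 − 0.03225482)·111700/321 = 22.013797.
65+: Wₕ = 0.45619669; term = 0.45619669²·(1 − 0.14675902)·89100/2606 = 6.071266.
18–34: Wₕ = 0.28812558; term = 0.28812558²·(1 − 0.24226482)·609600/2717 = 14.113554.
Sum = 42.198617.
SE = √(42.198617) = 6.4960.

6.4960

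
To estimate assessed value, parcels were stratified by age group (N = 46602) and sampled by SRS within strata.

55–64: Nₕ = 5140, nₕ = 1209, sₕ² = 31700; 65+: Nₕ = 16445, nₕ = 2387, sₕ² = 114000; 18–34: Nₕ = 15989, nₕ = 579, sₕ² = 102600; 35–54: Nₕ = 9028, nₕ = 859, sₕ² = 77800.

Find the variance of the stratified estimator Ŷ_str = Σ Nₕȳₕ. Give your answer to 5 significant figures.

Var(Ŷ_str) = Σₕ Nₕ²(1 − fₕ)sₕ²/nₕ.
55–64: 5140²·(1 − 1209/5140)·31700/1209 = 5.2978435 × 10^8.
65+: 16445²·(1 − 2387/16445)·114000/2387 = 1.1041037 × 10^10.
18–34: 15989²·(1 − 579/15989)·102600/579 = 4.3660905 × 10^10.
35–54: 9028²·(1 − 859/9028)·77800/859 = 6.679545 × 10^9.
Sum = 6.1911271 × 10^10.

6.1911 × 10^10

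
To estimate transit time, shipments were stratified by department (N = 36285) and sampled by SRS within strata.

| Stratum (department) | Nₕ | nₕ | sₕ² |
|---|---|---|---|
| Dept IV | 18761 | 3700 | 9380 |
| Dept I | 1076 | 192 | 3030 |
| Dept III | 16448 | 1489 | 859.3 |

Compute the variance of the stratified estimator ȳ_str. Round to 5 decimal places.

0.66332

Var(ȳ_str) = Σₕ Wₕ²(1 − fₕ)sₕ²/nₕ with Wₕ = Nₕ/N, N = 36285.
Dept IV: Wₕ = 0.51704561; term = 0.51704561²·(1 − 0.19721763)·9380/3700 = 0.54407235.
Dept I: Wₕ = 0.02965413; term = 0.02965413²·(1 − 0.17843866)·3030/192 = 0.011401229.
Dept III: Wₕ = 0.45330026; term = 0.45330026²·(1 − 0.09052772)·859.3/1489 = 0.10784786.
Sum = 0.66332144.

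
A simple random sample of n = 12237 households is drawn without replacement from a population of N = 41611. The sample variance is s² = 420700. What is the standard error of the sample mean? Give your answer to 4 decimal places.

Under SRS without replacement, Var(ȳ) = (1 − f)·s²/n with f = n/N = 12237/41611 = 0.29408089.
Var(ȳ) = (1 − 0.29408089)·420700/12237 = 0.70591911·34.379341 = 24.269034.
SE(ȳ) = √(24.269034) = 4.9264.

4.9264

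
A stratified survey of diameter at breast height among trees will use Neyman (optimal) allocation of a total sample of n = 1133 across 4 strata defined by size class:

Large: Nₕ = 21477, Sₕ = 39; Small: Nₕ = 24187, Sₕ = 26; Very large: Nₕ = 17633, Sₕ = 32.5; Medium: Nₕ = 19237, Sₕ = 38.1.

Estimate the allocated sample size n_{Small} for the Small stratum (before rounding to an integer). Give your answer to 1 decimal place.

Neyman allocation: nₕ = n·NₕSₕ / Σⱼ NⱼSⱼ.
Σ NⱼSⱼ = 21477·39 + 24187·26 + 17633·32.5 + 19237·38.1 = 2.7724672 × 10^6.
n_{Small} = 1133·24187·26 / (2.7724672 × 10^6) = 257.0.

257.0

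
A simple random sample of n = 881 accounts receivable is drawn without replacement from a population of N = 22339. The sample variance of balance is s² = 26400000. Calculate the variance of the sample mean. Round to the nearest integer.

Under SRS without replacement, Var(ȳ) = (1 − f)·s²/n with f = n/N = 881/22339 = 0.03943775.
Var(ȳ) = (1 − 0.03943775)·26400000/881 = 0.96056225·29965.948 = 28784.158.

28784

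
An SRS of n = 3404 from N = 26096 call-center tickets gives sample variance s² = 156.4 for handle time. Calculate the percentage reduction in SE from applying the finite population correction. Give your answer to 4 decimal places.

f = n/N = 3404/26096 = 0.13044145.
SE_no-fpc = √(s²/n) = 0.21435005; SE_fpc = √((1−f)s²/n) = 0.19988169.
Ratio = √(1−f) = 0.93250123. Reduction = 100·(1 − 0.93250123) = 6.7499%.

6.7499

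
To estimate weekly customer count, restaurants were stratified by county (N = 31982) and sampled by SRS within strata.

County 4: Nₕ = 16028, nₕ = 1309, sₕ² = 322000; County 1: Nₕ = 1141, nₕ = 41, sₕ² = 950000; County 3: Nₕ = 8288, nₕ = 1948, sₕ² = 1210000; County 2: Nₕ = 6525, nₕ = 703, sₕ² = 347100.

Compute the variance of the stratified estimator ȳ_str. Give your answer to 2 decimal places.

135.42

Var(ȳ_str) = Σₕ Wₕ²(1 − fₕ)sₕ²/nₕ with Wₕ = Nₕ/N, N = 31982.
County 4: Wₕ = 0.50115690; term = 0.50115690²·(1 − 0.08166958)·322000/1309 = 56.736511.
County 1: Wₕ = 0.03567632; term = 0.03567632²·(1 − 0.03593339)·950000/41 = 28.431963.
County 3: Wₕ = 0.25914577; term = 0.25914577²·(1 − 0.23503861)·1210000/1948 = 31.909807.
County 2: Wₕ = 0.20402101; term = 0.20402101²·(1 − 0.10773946)·347100/703 = 18.337527.
Sum = 135.41581.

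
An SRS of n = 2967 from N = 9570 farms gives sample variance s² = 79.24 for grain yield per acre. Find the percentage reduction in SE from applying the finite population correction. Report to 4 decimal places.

f = n/N = 2967/9570 = 0.31003135.
SE_no-fpc = √(s²/n) = 0.16342311; SE_fpc = √((1−f)s²/n) = 0.13574634.
Ratio = √(1−f) = 0.83064352. Reduction = 100·(1 − 0.83064352) = 16.9356%.

16.9356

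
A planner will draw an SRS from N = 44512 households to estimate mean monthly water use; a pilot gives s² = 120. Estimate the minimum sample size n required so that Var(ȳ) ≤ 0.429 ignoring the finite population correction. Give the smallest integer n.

280

Without fpc, n₀ = s²/D = 120/0.429 = 279.7203.
Rounding up, n = 280.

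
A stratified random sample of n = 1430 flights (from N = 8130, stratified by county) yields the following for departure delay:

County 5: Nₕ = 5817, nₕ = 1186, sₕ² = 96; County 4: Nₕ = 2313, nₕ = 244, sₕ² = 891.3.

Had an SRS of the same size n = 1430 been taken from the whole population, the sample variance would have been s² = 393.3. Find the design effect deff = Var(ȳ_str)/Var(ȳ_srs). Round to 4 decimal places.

1.3124

Var(ȳ_str) = Σ Wₕ²(1−fₕ)sₕ²/nₕ with Wₕ = Nₕ/8130:
  County 5: (5817/8130)²·(1−1186/5817)·96/1186 = 0.032989771
  County 4: (2313/8130)²·(1−244/2313)·891.3/244 = 0.26447773
  → Var(ȳ_str) = 0.2974675.
Var(ȳ_srs) = (1 − 1430/8130)·393.3/1430 = 0.22665858.
deff = 0.2974675 / 0.22665858 = 1.3124.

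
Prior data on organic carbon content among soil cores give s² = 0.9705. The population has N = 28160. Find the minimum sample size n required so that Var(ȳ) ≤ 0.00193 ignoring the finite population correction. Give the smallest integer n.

503

Without fpc, n₀ = s²/D = 0.9705/0.00193 = 502.8497.
Rounding up, n = 503.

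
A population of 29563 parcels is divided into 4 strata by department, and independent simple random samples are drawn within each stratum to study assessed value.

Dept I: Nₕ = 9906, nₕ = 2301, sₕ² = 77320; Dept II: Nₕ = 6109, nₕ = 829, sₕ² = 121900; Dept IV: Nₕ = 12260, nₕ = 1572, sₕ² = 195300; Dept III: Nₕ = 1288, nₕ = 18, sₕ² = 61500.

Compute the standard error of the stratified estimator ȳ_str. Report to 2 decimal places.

Var(ȳ_str) = Σₕ Wₕ²(1 − fₕ)sₕ²/nₕ with Wₕ = Nₕ/N, N = 29563.
Dept I: Wₕ = 0.33508101; term = 0.33508101²·(1 − 0.23228346)·77320/2301 = 2.8965149.
Dept II: Wₕ = 0.20664344; term = 0.20664344²·(1 − 0.13570142)·121900/829 = 5.4269549.
Dept IV: Wₕ = 0.41470757; term = 0.41470757²·(1 − 0.12822186)·195300/1572 = 18.626858.
Dept III: Wₕ = 0.04356797; term = 0.04356797²·(1 − 0.01397516)·61500/18 = 6.3947738.
Sum = 33.345102.
SE = √(33.345102) = 5.77.

5.77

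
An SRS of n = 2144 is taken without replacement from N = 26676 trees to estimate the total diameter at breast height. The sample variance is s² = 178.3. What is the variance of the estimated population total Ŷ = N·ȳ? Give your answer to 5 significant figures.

5.4423 × 10^7

Var(Ŷ) = N²·Var(ȳ) = N²·(1 − n/N)·s²/n.
f = 2144/26676 = 0.08037187; Var(ȳ) = 0.91962813·178.3/2144 = 0.076478403.
Var(Ŷ) = 26676² · 0.076478403 = 5.4422718 × 10^7.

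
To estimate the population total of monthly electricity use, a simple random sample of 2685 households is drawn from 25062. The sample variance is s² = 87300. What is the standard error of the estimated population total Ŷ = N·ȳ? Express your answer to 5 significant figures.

135030

Var(Ŷ) = N²·Var(ȳ) = N²·(1 − n/N)·s²/n.
f = 2685/25062 = 0.10713431; Var(ȳ) = 0.89286569·87300/2685 = 29.030605.
Var(Ŷ) = 25062² · 29.030605 = 1.8234235 × 10^10.
SE(Ŷ) = √(1.8234235 × 10^10) = 135030.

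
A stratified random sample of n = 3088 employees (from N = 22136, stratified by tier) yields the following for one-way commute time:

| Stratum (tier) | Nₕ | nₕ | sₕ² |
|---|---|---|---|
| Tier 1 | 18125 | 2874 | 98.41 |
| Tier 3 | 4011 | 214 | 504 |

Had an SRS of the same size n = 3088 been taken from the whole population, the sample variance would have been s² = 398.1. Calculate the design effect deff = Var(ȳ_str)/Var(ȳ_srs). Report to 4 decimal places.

0.8340

Var(ȳ_str) = Σ Wₕ²(1−fₕ)sₕ²/nₕ with Wₕ = Nₕ/22136:
  Tier 1: (18125/22136)²·(1−2874/18125)·98.41/2874 = 0.019316592
  Tier 3: (4011/22136)²·(1−214/4011)·504/214 = 0.073200109
  → Var(ȳ_str) = 0.092516701.
Var(ȳ_srs) = (1 − 3088/22136)·398.1/3088 = 0.11093411.
deff = 0.092516701 / 0.11093411 = 0.8340.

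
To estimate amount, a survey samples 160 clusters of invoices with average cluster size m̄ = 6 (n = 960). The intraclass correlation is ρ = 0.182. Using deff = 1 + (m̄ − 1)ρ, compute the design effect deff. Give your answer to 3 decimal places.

1.910

deff = 1 + (6 − 1)·0.182 = 1 + 0.91 = 1.91.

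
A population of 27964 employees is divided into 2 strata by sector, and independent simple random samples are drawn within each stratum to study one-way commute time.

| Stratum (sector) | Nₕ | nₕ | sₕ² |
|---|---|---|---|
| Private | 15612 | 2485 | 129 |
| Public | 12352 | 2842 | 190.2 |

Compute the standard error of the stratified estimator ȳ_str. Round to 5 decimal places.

Var(ȳ_str) = Σₕ Wₕ²(1 − fₕ)sₕ²/nₕ with Wₕ = Nₕ/N, N = 27964.
Private: Wₕ = 0.55828923; term = 0.55828923²·(1 − 0.15917243)·129/2485 = 0.013604693.
Public: Wₕ = 0.44171077; term = 0.44171077²·(1 − 0.23008420)·190.2/2842 = 0.010053231.
Sum = 0.023657924.
SE = √(0.023657924) = 0.15381.

0.15381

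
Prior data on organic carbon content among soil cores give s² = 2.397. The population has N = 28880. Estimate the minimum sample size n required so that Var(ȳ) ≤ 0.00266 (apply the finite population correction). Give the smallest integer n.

Without fpc, n₀ = s²/D = 2.397/0.00266 = 901.1278.
With fpc, (1 − n/N)·s²/n ≤ D requires n ≥ n₀/(1 + n₀/N) = 901.1278/(1 + 901.1278/28880) = 873.8612.
Rounding up, n = 874.

874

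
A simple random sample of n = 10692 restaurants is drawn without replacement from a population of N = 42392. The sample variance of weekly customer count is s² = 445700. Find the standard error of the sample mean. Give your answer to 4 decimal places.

5.5832

Under SRS without replacement, Var(ȳ) = (1 − f)·s²/n with f = n/N = 10692/42392 = 0.25221740.
Var(ȳ) = (1 − 0.25221740)·445700/10692 = 0.74778260·41.685372 = 31.171596.
SE(ȳ) = √(31.171596) = 5.5832.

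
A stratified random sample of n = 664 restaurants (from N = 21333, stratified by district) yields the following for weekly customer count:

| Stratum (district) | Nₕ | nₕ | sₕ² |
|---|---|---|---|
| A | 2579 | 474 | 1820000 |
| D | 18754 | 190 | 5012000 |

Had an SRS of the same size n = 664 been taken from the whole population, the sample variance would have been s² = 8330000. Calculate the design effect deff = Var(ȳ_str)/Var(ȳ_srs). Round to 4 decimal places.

Var(ȳ_str) = Σ Wₕ²(1−fₕ)sₕ²/nₕ with Wₕ = Nₕ/21333:
  A: (2579/21333)²·(1−474/2579)·1820000/474 = 45.802863
  D: (18754/21333)²·(1−190/18754)·5012000/190 = 20179.903
  → Var(ȳ_str) = 20225.706.
Var(ȳ_srs) = (1 − 664/21333)·8330000/664 = 12154.706.
deff = 20225.706 / 12154.706 = 1.6640.

1.6640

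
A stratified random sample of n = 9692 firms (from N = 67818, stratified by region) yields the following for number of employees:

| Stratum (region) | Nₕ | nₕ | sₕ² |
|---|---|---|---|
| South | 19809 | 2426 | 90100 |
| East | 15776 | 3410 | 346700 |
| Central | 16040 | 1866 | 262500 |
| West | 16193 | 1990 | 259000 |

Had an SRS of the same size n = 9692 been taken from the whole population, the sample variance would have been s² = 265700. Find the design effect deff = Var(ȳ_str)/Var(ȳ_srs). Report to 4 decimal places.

0.8748

Var(ȳ_str) = Σ Wₕ²(1−fₕ)sₕ²/nₕ with Wₕ = Nₕ/67818:
  South: (19809/67818)²·(1−2426/19809)·90100/2426 = 2.7805539
  East: (15776/67818)²·(1−3410/15776)·346700/3410 = 4.3125649
  Central: (16040/67818)²·(1−1866/16040)·262500/1866 = 6.953837
  West: (16193/67818)²·(1−1990/16193)·259000/1990 = 6.5082486
  → Var(ȳ_str) = 20.555204.
Var(ȳ_srs) = (1 − 9692/67818)·265700/9692 = 23.496523.
deff = 20.555204 / 23.496523 = 0.8748.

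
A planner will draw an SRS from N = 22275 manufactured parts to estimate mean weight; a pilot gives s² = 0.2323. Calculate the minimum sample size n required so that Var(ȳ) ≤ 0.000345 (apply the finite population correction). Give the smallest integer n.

Without fpc, n₀ = s²/D = 0.2323/0.000345 = 673.3333.
With fpc, (1 − n/N)·s²/n ≤ D requires n ≥ n₀/(1 + n₀/N) = 673.3333/(1 + 673.3333/22275) = 653.5768.
Rounding up, n = 654.

654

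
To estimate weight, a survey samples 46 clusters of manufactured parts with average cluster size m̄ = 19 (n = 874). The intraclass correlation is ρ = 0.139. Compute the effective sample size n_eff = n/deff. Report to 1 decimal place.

249.6

deff = 1 + (19 − 1)·0.139 = 1 + 2.502 = 3.502.
n_eff = 874 / 3.502 = 249.6.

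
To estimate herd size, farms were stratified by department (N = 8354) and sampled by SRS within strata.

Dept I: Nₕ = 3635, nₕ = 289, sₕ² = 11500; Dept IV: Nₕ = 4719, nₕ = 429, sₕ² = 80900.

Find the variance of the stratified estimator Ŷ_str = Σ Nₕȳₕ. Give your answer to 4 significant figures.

Var(Ŷ_str) = Σₕ Nₕ²(1 − fₕ)sₕ²/nₕ.
Dept I: 3635²·(1 − 289/3635)·11500/289 = 4.8398327 × 10^8.
Dept IV: 4719²·(1 − 429/4719)·80900/429 = 3.817671 × 10^9.
Sum = 4.3016543 × 10^9.

4.302 × 10^9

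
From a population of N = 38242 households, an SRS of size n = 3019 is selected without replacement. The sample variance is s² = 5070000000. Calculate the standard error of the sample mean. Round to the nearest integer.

1244

Under SRS without replacement, Var(ȳ) = (1 − f)·s²/n with f = n/N = 3019/38242 = 0.07894462.
Var(ȳ) = (1 − 0.07894462)·5070000000/3019 = 0.92105538·1.679364 × 10^6 = 1.5467873 × 10^6.
SE(ȳ) = √(1.5467873 × 10^6) = 1244.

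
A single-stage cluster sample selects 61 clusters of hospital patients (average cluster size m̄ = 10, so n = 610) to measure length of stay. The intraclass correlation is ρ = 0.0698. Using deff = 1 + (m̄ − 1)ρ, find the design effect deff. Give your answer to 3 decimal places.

1.628

deff = 1 + (10 − 1)·0.0698 = 1 + 0.6282 = 1.6282.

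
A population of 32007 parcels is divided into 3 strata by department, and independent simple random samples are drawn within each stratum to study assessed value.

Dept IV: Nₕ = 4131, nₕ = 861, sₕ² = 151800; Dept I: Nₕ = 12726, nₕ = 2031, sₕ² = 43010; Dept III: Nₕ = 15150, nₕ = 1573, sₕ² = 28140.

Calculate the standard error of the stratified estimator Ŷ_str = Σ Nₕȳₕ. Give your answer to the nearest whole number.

94570

Var(Ŷ_str) = Σₕ Nₕ²(1 − fₕ)sₕ²/nₕ.
Dept IV: 4131²·(1 − 861/4131)·151800/861 = 2.3816151 × 10^9.
Dept I: 12726²·(1 − 2031/12726)·43010/2031 = 2.8822538 × 10^9.
Dept III: 15150²·(1 − 1573/15150)·28140/1573 = 3.679695 × 10^9.
Sum = 8.9435639 × 10^9.
SE = √(8.9435639 × 10^9) = 94570.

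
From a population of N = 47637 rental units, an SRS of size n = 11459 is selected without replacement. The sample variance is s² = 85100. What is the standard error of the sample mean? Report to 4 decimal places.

Under SRS without replacement, Var(ȳ) = (1 − f)·s²/n with f = n/N = 11459/47637 = 0.24054831.
Var(ȳ) = (1 − 0.24054831)·85100/11459 = 0.75945169·7.426477 = 5.6400505.
SE(ȳ) = √(5.6400505) = 2.3749.

2.3749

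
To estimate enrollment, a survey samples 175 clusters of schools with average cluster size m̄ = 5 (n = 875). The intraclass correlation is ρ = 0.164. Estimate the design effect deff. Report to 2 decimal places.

deff = 1 + (5 − 1)·0.164 = 1 + 0.656 = 1.656.

1.66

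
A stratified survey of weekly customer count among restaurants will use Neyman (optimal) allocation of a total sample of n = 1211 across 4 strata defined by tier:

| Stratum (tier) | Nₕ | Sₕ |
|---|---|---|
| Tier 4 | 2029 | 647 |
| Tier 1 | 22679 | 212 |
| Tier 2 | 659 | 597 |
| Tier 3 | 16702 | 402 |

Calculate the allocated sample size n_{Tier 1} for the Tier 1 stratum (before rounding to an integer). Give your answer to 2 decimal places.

Neyman allocation: nₕ = n·NₕSₕ / Σⱼ NⱼSⱼ.
Σ NⱼSⱼ = 2029·647 + 22679·212 + 659·597 + 16702·402 = 1.3228338 × 10^7.
n_{Tier 1} = 1211·22679·212 / (1.3228338 × 10^7) = 440.15.

440.15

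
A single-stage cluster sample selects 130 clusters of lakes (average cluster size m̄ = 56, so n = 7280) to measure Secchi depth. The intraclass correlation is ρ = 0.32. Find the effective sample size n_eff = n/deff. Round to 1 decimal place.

deff = 1 + (56 − 1)·0.32 = 1 + 17.6 = 18.6.
n_eff = 7280 / 18.6 = 391.4.

391.4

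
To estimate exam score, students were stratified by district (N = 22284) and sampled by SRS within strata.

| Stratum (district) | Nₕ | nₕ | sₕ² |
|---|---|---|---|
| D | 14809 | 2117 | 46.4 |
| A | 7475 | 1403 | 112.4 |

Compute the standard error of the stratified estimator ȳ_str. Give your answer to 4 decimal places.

Var(ȳ_str) = Σₕ Wₕ²(1 − fₕ)sₕ²/nₕ with Wₕ = Nₕ/N, N = 22284.
D: Wₕ = 0.66455753; term = 0.66455753²·(1 − 0.14295361)·46.4/2117 = 0.0082959594.
A: Wₕ = 0.33544247; term = 0.33544247²·(1 − 0.18769231)·112.4/1403 = 0.0073225998.
Sum = 0.015618559.
SE = √(0.015618559) = 0.1250.

0.1250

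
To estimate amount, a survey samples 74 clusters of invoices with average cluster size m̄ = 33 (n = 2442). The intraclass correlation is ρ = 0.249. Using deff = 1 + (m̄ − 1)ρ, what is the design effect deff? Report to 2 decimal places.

8.97

deff = 1 + (33 − 1)·0.249 = 1 + 7.968 = 8.968.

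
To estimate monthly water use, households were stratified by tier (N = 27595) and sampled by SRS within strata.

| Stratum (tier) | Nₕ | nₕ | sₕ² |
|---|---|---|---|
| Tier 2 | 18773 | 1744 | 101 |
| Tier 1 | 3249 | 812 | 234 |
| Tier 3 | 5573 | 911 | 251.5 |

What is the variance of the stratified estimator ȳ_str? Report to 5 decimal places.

0.03673

Var(ȳ_str) = Σₕ Wₕ²(1 − fₕ)sₕ²/nₕ with Wₕ = Nₕ/N, N = 27595.
Tier 2: Wₕ = 0.68030440; term = 0.68030440²·(1 − 0.09289938)·101/1744 = 0.024312909.
Tier 1: Wₕ = 0.11773872; term = 0.11773872²·(1 − 0.24992305)·234/812 = 0.0029964309.
Tier 3: Wₕ = 0.20195688; term = 0.20195688²·(1 − 0.16346671)·251.5/911 = 0.0094193325.
Sum = 0.036728672.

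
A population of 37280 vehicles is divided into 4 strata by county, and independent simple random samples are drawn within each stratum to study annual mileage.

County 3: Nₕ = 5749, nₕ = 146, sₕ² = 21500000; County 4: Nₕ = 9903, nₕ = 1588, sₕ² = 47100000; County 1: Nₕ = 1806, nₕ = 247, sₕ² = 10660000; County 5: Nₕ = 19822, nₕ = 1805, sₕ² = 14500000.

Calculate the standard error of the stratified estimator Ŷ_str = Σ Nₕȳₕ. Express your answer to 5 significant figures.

3.1900 × 10^6

Var(Ŷ_str) = Σₕ Nₕ²(1 − fₕ)sₕ²/nₕ.
County 3: 5749²·(1 − 146/5749)·21500000/146 = 4.743496 × 10^12.
County 4: 9903²·(1 − 1588/9903)·47100000/1588 = 2.4423024 × 10^12.
County 1: 1806²·(1 − 247/1806)·10660000/247 = 1.2151338 × 10^11.
County 5: 19822²·(1 − 1805/19822)·14500000/1805 = 2.8689352 × 10^12.
Sum = 1.0176247 × 10^13.
SE = √(1.0176247 × 10^13) = 3.1900 × 10^6.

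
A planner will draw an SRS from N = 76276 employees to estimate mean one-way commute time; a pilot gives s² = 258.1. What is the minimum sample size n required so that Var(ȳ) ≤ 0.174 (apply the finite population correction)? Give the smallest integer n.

1456

Without fpc, n₀ = s²/D = 258.1/0.174 = 1483.3333.
With fpc, (1 − n/N)·s²/n ≤ D requires n ≥ n₀/(1 + n₀/N) = 1483.3333/(1 + 1483.3333/76276) = 1455.0373.
Rounding up, n = 1456.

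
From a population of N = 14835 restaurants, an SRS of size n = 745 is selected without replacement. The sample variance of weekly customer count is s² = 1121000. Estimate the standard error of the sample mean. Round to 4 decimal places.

Under SRS without replacement, Var(ȳ) = (1 − f)·s²/n with f = n/N = 745/14835 = 0.05021908.
Var(ȳ) = (1 − 0.05021908)·1121000/745 = 0.94978092·1504.698 = 1429.1334.
SE(ȳ) = √(1429.1334) = 37.8039.

37.8039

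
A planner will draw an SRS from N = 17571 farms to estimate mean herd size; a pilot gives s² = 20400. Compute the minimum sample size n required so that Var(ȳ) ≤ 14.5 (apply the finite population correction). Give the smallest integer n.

Without fpc, n₀ = s²/D = 20400/14.5 = 1406.8966.
With fpc, (1 − n/N)·s²/n ≤ D requires n ≥ n₀/(1 + n₀/N) = 1406.8966/(1 + 1406.8966/17571) = 1302.5985.
Rounding up, n = 1303.

1303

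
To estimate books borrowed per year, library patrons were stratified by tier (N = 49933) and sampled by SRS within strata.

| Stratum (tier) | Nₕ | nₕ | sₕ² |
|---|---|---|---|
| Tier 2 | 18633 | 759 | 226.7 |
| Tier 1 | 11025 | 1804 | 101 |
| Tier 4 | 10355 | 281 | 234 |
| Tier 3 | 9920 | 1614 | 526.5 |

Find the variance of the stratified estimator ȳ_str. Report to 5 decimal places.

0.08780

Var(ȳ_str) = Σₕ Wₕ²(1 − fₕ)sₕ²/nₕ with Wₕ = Nₕ/N, N = 49933.
Tier 2: Wₕ = 0.37316003; term = 0.37316003²·(1 − 0.04073418)·226.7/759 = 0.039896883.
Tier 1: Wₕ = 0.22079587; term = 0.22079587²·(1 − 0.16362812)·101/1804 = 0.0022827909.
Tier 4: Wₕ = 0.20737789; term = 0.20737789²·(1 − 0.02713665)·234/281 = 0.034840652.
Tier 3: Wₕ = 0.19866621; term = 0.19866621²·(1 − 0.16270161)·526.5/1614 = 0.010780108.
Sum = 0.087800434.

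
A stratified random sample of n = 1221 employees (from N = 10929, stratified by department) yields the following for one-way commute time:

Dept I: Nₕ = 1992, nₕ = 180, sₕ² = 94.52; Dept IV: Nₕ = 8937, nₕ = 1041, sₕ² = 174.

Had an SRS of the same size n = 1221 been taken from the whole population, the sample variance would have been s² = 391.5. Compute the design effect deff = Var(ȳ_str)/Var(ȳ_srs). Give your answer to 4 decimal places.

Var(ȳ_str) = Σ Wₕ²(1−fₕ)sₕ²/nₕ with Wₕ = Nₕ/10929:
  Dept I: (1992/10929)²·(1−180/1992)·94.52/180 = 0.015868573
  Dept IV: (8937/10929)²·(1−1041/8937)·174/1041 = 0.098749877
  → Var(ȳ_str) = 0.11461845.
Var(ȳ_srs) = (1 − 1221/10929)·391.5/1221 = 0.2848167.
deff = 0.11461845 / 0.2848167 = 0.4024.

0.4024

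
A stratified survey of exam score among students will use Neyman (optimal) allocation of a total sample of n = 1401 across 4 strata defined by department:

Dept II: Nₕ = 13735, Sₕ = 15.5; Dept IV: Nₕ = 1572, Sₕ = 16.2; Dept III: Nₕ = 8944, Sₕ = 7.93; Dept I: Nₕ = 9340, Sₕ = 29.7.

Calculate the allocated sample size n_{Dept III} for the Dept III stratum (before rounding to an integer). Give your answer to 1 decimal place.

Neyman allocation: nₕ = n·NₕSₕ / Σⱼ NⱼSⱼ.
Σ NⱼSⱼ = 13735·15.5 + 1572·16.2 + 8944·7.93 + 9340·29.7 = 586682.82.
n_{Dept III} = 1401·8944·7.93 / 586682.82 = 169.4.

169.4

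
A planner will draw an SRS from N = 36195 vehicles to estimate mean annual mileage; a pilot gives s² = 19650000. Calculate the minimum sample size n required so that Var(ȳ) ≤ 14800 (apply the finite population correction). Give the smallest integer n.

1281

Without fpc, n₀ = s²/D = 19650000/14800 = 1327.7027.
With fpc, (1 − n/N)·s²/n ≤ D requires n ≥ n₀/(1 + n₀/N) = 1327.7027/(1 + 1327.7027/36195) = 1280.7233.
Rounding up, n = 1281.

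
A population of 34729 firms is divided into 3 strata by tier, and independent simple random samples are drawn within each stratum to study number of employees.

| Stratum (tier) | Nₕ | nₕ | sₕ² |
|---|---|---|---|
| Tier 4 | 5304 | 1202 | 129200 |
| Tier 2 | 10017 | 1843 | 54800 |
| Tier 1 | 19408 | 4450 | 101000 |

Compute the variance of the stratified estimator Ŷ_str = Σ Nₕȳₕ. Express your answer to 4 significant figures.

1.136 × 10^10

Var(Ŷ_str) = Σₕ Nₕ²(1 − fₕ)sₕ²/nₕ.
Tier 4: 5304²·(1 − 1202/5304)·129200/1202 = 2.3386068 × 10^9.
Tier 2: 10017²·(1 − 1843/10017)·54800/1843 = 2.4345995 × 10^9.
Tier 1: 19408²·(1 − 4450/19408)·101000/4450 = 6.5889419 × 10^9.
Sum = 1.1362148 × 10^10.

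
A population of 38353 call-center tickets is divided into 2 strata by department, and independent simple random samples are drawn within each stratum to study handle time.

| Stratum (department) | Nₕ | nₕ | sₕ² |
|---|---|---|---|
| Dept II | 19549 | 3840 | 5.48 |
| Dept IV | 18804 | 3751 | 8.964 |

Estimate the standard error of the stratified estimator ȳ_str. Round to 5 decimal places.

0.02753

Var(ȳ_str) = Σₕ Wₕ²(1 − fₕ)sₕ²/nₕ with Wₕ = Nₕ/N, N = 38353.
Dept II: Wₕ = 0.50971241; term = 0.50971241²·(1 − 0.19642948)·5.48/3840 = 2.9793652 × 10^-4.
Dept IV: Wₕ = 0.49028759; term = 0.49028759²·(1 − 0.19947883)·8.964/3751 = 4.5986399 × 10^-4.
Sum = 7.5780051 × 10^-4.
SE = √(7.5780051 × 10^-4) = 0.02753.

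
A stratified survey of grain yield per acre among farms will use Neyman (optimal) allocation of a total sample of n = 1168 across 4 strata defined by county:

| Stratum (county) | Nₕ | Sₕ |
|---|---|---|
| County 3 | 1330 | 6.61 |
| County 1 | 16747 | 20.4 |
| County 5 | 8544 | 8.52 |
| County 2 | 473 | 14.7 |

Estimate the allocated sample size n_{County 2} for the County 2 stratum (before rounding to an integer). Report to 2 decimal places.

18.88

Neyman allocation: nₕ = n·NₕSₕ / Σⱼ NⱼSⱼ.
Σ NⱼSⱼ = 1330·6.61 + 16747·20.4 + 8544·8.52 + 473·14.7 = 430178.08.
n_{County 2} = 1168·473·14.7 / 430178.08 = 18.88.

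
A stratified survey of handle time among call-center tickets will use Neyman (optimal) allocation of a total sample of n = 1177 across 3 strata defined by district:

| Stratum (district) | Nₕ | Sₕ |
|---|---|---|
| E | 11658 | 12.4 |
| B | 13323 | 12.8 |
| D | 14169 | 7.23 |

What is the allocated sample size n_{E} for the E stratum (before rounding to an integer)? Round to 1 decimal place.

407.5

Neyman allocation: nₕ = n·NₕSₕ / Σⱼ NⱼSⱼ.
Σ NⱼSⱼ = 11658·12.4 + 13323·12.8 + 14169·7.23 = 417535.47.
n_{E} = 1177·11658·12.4 / 417535.47 = 407.5.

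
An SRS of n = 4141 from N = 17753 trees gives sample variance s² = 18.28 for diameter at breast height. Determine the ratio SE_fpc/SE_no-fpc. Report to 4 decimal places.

f = n/N = 4141/17753 = 0.23325635.
SE_no-fpc = √(s²/n) = 0.066440896; SE_fpc = √((1−f)s²/n) = 0.058178239.
Ratio = √(1−f) = 0.87563899.

0.8756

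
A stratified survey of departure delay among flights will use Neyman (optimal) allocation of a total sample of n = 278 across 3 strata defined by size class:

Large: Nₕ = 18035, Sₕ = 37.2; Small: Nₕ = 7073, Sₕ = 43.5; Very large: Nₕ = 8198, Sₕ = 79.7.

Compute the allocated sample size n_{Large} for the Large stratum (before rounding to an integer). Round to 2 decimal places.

Neyman allocation: nₕ = n·NₕSₕ / Σⱼ NⱼSⱼ.
Σ NⱼSⱼ = 18035·37.2 + 7073·43.5 + 8198·79.7 = 1.6319581 × 10^6.
n_{Large} = 278·18035·37.2 / (1.6319581 × 10^6) = 114.29.

114.29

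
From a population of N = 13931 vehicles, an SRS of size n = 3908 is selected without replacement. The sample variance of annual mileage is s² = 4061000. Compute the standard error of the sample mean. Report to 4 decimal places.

27.3430

Under SRS without replacement, Var(ȳ) = (1 − f)·s²/n with f = n/N = 3908/13931 = 0.28052545.
Var(ȳ) = (1 − 0.28052545)·4061000/3908 = 0.71947455·1039.1505 = 747.64231.
SE(ȳ) = √(747.64231) = 27.3430.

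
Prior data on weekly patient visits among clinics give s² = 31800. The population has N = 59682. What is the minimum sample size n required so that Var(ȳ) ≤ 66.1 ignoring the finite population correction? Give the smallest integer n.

Without fpc, n₀ = s²/D = 31800/66.1 = 481.0893.
Rounding up, n = 482.

482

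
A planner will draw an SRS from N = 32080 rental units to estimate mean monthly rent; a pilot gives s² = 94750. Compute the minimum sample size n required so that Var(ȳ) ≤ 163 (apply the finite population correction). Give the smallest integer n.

Without fpc, n₀ = s²/D = 94750/163 = 581.2883.
With fpc, (1 − n/N)·s²/n ≤ D requires n ≥ n₀/(1 + n₀/N) = 581.2883/(1 + 581.2883/32080) = 570.9428.
Rounding up, n = 571.

571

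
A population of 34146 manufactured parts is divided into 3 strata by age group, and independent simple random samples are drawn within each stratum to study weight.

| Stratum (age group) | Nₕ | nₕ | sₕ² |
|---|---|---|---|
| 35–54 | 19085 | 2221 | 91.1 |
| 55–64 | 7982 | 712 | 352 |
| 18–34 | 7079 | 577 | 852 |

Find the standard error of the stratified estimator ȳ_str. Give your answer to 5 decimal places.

0.30695

Var(ȳ_str) = Σₕ Wₕ²(1 − fₕ)sₕ²/nₕ with Wₕ = Nₕ/N, N = 34146.
35–54: Wₕ = 0.55892345; term = 0.55892345²·(1 − 0.11637412)·91.1/2221 = 0.011322515.
55–64: Wₕ = 0.23376091; term = 0.23376091²·(1 − 0.08920070)·352/712 = 0.024605326.
18–34: Wₕ = 0.20731564; term = 0.20731564²·(1 − 0.08150869)·852/577 = 0.058291199.
Sum = 0.09421904.
SE = √(0.09421904) = 0.30695.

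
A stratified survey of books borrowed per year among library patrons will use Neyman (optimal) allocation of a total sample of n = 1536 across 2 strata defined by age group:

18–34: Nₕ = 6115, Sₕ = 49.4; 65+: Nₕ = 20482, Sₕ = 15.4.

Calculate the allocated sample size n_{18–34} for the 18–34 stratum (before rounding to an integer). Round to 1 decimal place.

Neyman allocation: nₕ = n·NₕSₕ / Σⱼ NⱼSⱼ.
Σ NⱼSⱼ = 6115·49.4 + 20482·15.4 = 617503.8.
n_{18–34} = 1536·6115·49.4 / 617503.8 = 751.4.

751.4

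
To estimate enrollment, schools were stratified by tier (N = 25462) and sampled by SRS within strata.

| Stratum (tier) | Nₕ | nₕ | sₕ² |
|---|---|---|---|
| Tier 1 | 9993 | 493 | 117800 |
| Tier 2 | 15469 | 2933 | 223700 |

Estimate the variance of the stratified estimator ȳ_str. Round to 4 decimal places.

Var(ȳ_str) = Σₕ Wₕ²(1 − fₕ)sₕ²/nₕ with Wₕ = Nₕ/N, N = 25462.
Tier 1: Wₕ = 0.39246721; term = 0.39246721²·(1 − 0.04933453)·117800/493 = 34.989105.
Tier 2: Wₕ = 0.60753279; term = 0.60753279²·(1 − 0.18960502)·223700/2933 = 22.813405.
Sum = 57.80251.

57.8025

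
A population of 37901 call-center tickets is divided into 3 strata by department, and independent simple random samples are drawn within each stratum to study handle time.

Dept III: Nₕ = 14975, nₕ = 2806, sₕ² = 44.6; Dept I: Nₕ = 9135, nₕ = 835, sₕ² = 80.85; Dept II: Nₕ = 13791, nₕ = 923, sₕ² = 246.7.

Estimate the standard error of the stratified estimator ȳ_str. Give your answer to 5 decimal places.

Var(ȳ_str) = Σₕ Wₕ²(1 − fₕ)sₕ²/nₕ with Wₕ = Nₕ/N, N = 37901.
Dept III: Wₕ = 0.39510831; term = 0.39510831²·(1 − 0.18737896)·44.6/2806 = 0.0020163577.
Dept I: Wₕ = 0.24102266; term = 0.24102266²·(1 − 0.09140668)·80.85/835 = 0.005110682.
Dept II: Wₕ = 0.36386903; term = 0.36386903²·(1 − 0.06692771)·246.7/923 = 0.033019685.
Sum = 0.040146725.
SE = √(0.040146725) = 0.20037.

0.20037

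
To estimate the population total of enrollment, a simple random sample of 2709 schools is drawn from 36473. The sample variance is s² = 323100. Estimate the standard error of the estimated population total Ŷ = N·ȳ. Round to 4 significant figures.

Var(Ŷ) = N²·Var(ȳ) = N²·(1 − n/N)·s²/n.
f = 2709/36473 = 0.07427412; Var(ȳ) = 0.92572588·323100/2709 = 110.4105.
Var(Ŷ) = 36473² · 110.4105 = 1.4687685 × 10^11.
SE(Ŷ) = √(1.4687685 × 10^11) = 383200.

383200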